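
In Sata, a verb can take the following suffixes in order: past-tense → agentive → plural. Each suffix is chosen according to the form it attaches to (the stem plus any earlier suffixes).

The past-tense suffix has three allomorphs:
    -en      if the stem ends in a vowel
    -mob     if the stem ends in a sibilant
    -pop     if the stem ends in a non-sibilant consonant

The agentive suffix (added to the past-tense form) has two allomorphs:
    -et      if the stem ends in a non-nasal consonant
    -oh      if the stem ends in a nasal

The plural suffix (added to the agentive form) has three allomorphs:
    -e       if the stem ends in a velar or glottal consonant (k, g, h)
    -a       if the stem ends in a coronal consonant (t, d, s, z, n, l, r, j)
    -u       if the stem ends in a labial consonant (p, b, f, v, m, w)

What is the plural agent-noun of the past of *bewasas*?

bewasasmobeta

*bewasas*: final sound = /s/, a sibilant → -mob → *bewasasmob*.
The past-tense form *bewasasmob*: final consonant = /b/, non-nasal → -et → *bewasasmobet*.
Since the final consonant of the agentive form *bewasasmobet* is /t/ (coronal), it takes -a, giving *bewasasmobeta*.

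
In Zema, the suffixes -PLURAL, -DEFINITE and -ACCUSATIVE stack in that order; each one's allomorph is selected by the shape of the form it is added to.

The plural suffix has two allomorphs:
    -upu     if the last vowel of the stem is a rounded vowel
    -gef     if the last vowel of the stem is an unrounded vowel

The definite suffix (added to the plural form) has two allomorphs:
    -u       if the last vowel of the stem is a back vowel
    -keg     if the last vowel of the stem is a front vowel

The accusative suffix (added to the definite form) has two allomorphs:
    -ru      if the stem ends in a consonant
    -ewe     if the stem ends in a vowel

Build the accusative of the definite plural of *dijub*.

The last vowel of *dijub* is /u/, which is a rounded vowel, so the plural suffix is -upu, giving *dijubupu*.
The plural form *dijubupu*: last vowel = /u/, a back vowel → -u → *dijubupuu*.
The final sound of the definite form *dijubupuu* is /u/, which is a vowel, so the accusative suffix is -ewe, giving *dijubupuuewe*.

dijubupuuewe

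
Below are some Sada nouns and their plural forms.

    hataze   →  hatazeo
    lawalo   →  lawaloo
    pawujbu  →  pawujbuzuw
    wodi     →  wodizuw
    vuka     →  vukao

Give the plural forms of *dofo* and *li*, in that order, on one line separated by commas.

The pattern is height harmony: -zuw when the last vowel of the stem is a high vowel (*pawujbu*, *wodi*); -o when the last vowel of the stem is a non-high vowel (*hataze*, *lawalo*, *vuka*).
Since the last vowel of *dofo* is /o/ (a non-high vowel), it takes -o, giving *dofoo*.
*li*: last vowel = /i/, a high vowel → -zuw → *lizuw*.

dofoo, lizuw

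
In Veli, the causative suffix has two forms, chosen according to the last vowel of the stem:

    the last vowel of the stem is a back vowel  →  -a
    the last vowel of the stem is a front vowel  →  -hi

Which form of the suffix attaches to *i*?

-hi

*i*: last vowel = /i/, a front vowel → -hi.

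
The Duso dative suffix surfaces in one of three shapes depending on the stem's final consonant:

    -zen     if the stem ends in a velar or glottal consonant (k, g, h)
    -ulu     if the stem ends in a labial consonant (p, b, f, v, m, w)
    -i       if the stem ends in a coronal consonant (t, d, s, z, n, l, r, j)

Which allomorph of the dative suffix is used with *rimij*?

-i

*rimij*: final consonant = /j/, coronal → -i.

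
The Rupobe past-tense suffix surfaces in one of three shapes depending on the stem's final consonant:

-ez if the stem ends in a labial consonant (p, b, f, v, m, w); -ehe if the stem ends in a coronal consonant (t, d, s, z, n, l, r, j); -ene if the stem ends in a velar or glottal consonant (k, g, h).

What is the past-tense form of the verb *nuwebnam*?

nuwebnamez

The final consonant of *nuwebnam* is /m/, which is labial, so the suffix is -ez, giving *nuwebnamez*.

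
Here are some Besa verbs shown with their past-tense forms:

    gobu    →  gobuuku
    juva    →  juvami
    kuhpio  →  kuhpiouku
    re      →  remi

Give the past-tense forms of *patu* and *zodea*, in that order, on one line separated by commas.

patuuku, zodeami

The pattern is rounding harmony: -uku when the last vowel of the stem is a rounded vowel (*gobu*, *kuhpio*); -mi when the last vowel of the stem is an unrounded vowel (*juva*, *re*).
Since the last vowel of *patu* is /u/ (a rounded vowel), it takes -uku, giving *patuuku*.
*zodea* — last vowel /a/ (an unrounded vowel) → -mi → *zodeami*.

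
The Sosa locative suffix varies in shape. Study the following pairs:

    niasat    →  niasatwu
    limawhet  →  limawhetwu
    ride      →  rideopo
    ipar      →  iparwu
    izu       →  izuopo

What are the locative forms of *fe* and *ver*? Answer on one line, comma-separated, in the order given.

The pattern is consonant vs. vowel: -wu when the stem ends in a consonant (*niasat*, *limawhet*, *ipar*); -opo when the stem ends in a vowel (*ride*, *izu*).
The final sound of *fe* is /e/, which is a vowel, so the suffix is -opo, giving *feopo*.
Since the final sound of *ver* is /r/ (a consonant), it takes -wu, giving *verwu*.

feopo, verwu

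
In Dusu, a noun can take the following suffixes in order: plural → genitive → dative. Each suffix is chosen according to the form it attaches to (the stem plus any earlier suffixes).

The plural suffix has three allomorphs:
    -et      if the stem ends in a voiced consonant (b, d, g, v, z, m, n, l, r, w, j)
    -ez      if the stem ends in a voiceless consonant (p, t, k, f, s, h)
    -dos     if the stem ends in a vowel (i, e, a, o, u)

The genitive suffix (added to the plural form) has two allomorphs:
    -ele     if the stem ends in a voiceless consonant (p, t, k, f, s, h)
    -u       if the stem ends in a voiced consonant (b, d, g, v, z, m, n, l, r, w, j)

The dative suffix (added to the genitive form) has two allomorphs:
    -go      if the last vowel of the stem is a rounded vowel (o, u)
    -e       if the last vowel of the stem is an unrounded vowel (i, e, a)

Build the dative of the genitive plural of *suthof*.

suthofezugo

Since the final sound of *suthof* is /f/ (a voiceless consonant), it takes -ez, giving *suthofez*.
Since the final consonant of the plural form *suthofez* is /z/ (voiced), it takes -u, giving *suthofezu*.
The genitive form *suthofezu*: last vowel = /u/, a rounded vowel → -go → *suthofezugo*.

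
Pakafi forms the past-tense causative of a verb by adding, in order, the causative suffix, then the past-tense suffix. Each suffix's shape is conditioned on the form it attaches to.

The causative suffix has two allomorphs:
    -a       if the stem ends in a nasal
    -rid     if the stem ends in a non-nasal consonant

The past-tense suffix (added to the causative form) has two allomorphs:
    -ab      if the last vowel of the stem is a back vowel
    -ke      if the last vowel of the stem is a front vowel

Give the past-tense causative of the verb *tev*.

*tev*: final consonant = /v/, non-nasal → -rid → *tevrid*.
The causative form *tevrid*: last vowel = /i/, a front vowel → -ke → *tevridke*.

tevridke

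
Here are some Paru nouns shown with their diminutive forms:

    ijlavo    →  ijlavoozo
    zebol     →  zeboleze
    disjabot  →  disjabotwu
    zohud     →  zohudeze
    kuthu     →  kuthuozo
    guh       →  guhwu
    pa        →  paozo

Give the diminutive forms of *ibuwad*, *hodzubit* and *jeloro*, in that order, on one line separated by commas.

The alternation tracks the final sound of the stem — -wu when the stem ends in a voiceless consonant (*disjabot*, *guh*); -eze when the stem ends in a voiced consonant (*zebol*, *zohud*); -ozo when the stem ends in a vowel (*ijlavo*, *kuthu*, *pa*).
*ibuwad* — final sound /d/ (a voiced consonant) → -eze → *ibuwadeze*.
Since the final sound of *hodzubit* is /t/ (a voiceless consonant), it takes -wu, giving *hodzubitwu*.
Since the final sound of *jeloro* is /o/ (a vowel), it takes -ozo, giving *jeloroozo*.

ibuwadeze, hodzubitwu, jeloroozo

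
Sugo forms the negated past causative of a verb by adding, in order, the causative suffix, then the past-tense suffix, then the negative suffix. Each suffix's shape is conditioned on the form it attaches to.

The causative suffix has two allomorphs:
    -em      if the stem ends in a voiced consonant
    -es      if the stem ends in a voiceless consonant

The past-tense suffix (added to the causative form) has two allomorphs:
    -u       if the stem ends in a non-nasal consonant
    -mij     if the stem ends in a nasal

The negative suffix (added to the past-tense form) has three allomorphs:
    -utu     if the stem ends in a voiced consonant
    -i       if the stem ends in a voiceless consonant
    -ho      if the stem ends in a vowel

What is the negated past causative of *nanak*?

nanakesuho

*nanak*: final consonant = /k/, voiceless → -es → *nanakes*.
The causative form *nanakes*: final consonant = /s/, non-nasal → -u → *nanakesu*.
The past-tense form *nanakesu*: final sound = /u/, a vowel → -ho → *nanakesuho*.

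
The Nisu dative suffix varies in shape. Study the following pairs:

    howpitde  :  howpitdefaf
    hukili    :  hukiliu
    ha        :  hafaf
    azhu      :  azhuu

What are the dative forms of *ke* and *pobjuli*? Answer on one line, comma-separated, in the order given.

kefaf, pobjuliu

The alternation tracks the last vowel of the stem — -u when the last vowel of the stem is a high vowel (*hukili*, *azhu*); -faf when the last vowel of the stem is a non-high vowel (*howpitde*, *ha*).
The last vowel of *ke* is /e/, which is a non-high vowel, so the suffix is -faf, giving *kefaf*.
Since the last vowel of *pobjuli* is /i/ (a high vowel), it takes -u, giving *pobjuliu*.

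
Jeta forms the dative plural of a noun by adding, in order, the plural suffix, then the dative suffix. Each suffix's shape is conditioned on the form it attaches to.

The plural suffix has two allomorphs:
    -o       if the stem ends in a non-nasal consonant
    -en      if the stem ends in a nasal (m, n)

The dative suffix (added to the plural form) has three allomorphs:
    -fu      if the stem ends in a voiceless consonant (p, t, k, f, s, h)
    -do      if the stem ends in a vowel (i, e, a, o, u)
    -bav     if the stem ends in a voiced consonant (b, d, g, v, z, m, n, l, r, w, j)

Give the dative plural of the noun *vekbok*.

vekbokodo

*vekbok*: final consonant = /k/, non-nasal → -o → *vekboko*.
The final sound of the plural form *vekboko* is /o/, which is a vowel, so the dative suffix is -do, giving *vekbokodo*.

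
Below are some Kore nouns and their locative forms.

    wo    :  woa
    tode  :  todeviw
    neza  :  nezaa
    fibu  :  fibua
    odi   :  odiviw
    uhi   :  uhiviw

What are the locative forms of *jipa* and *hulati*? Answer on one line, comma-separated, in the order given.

The pattern is front/back vowel harmony: -viw when the last vowel of the stem is a front vowel (*tode*, *odi*, *uhi*); -a when the last vowel of the stem is a back vowel (*wo*, *neza*, *fibu*).
*jipa* — last vowel /a/ (a back vowel) → -a → *jipaa*.
Since the last vowel of *hulati* is /i/ (a front vowel), it takes -viw, giving *hulativiw*.

jipaa, hulativiw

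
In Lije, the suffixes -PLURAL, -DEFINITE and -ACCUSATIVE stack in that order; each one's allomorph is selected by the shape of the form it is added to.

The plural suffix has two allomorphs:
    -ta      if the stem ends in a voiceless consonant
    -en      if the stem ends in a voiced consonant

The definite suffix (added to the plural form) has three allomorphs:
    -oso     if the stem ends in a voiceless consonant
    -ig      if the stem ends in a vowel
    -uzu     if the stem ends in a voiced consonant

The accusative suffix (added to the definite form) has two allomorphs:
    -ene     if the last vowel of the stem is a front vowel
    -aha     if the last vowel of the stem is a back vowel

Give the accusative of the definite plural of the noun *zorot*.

*zorot*: final consonant = /t/, voiceless → -ta → *zorotta*.
The plural form *zorotta* — final sound /a/ (a vowel) → -ig → *zorottaig*.
The definite form *zorottaig* — last vowel /i/ (a front vowel) → -ene → *zorottaigene*.

zorottaigene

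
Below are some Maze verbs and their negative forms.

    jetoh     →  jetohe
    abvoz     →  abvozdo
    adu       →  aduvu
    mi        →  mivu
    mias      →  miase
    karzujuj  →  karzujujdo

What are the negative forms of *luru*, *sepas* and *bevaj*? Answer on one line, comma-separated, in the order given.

luruvu, sepase, bevajdo

Looking at the final sound of each stem: -e when the stem ends in a voiceless consonant (*jetoh*, *mias*); -do when the stem ends in a voiced consonant (*abvoz*, *karzujuj*); -vu when the stem ends in a vowel (*adu*, *mi*).
*luru*: final sound = /u/, a vowel → -vu → *luruvu*.
Since the final sound of *sepas* is /s/ (a voiceless consonant), it takes -e, giving *sepase*.
*bevaj* — final sound /j/ (a voiced consonant) → -do → *bevajdo*.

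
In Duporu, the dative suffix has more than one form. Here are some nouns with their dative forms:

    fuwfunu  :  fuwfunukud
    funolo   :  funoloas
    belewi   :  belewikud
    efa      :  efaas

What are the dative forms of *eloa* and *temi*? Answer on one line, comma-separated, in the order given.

eloaas, temikud

The pattern is height harmony: -kud when the last vowel of the stem is a high vowel (*fuwfunu*, *belewi*); -as when the last vowel of the stem is a non-high vowel (*funolo*, *efa*).
The last vowel of *eloa* is /a/, which is a non-high vowel, so the suffix is -as, giving *eloaas*.
*temi* — last vowel /i/ (a high vowel) → -kud → *temikud*.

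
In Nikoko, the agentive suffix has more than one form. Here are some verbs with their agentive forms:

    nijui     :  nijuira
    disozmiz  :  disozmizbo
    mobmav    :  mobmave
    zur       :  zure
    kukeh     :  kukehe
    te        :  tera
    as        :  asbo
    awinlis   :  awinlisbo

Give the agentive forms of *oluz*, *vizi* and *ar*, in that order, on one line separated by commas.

oluzbo, vizira, are

The pattern is sibilance of the final sound: -bo when the stem ends in a sibilant (*disozmiz*, *as*, *awinlis*); -e when the stem ends in a non-sibilant consonant (*mobmav*, *zur*, *kukeh*); -ra when the stem ends in a vowel (*nijui*, *te*).
*oluz*: final sound = /z/, a sibilant → -bo → *oluzbo*.
Since the final sound of *vizi* is /i/ (a vowel), it takes -ra, giving *vizira*.
Since the final sound of *ar* is /r/ (a non-sibilant consonant), it takes -e, giving *are*.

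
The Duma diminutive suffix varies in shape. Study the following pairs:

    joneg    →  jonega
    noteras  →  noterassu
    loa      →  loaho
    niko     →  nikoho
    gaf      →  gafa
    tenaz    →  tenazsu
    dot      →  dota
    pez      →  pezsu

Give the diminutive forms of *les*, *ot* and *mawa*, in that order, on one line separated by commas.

lessu, ota, mawaho

The alternation tracks the final sound of the stem — -su when the stem ends in a sibilant (*noteras*, *tenaz*, *pez*); -a when the stem ends in a non-sibilant consonant (*joneg*, *gaf*, *dot*); -ho when the stem ends in a vowel (*loa*, *niko*).
*les* — final sound /s/ (a sibilant) → -su → *lessu*.
The final sound of *ot* is /t/, which is a non-sibilant consonant, so the suffix is -a, giving *ota*.
Since the final sound of *mawa* is /a/ (a vowel), it takes -ho, giving *mawaho*.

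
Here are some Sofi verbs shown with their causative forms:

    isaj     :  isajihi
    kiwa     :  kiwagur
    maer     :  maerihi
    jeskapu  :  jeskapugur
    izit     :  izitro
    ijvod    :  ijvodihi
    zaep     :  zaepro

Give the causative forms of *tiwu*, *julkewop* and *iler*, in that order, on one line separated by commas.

tiwugur, julkewopro, ilerihi

The pattern is voicing of the final sound: -ro when the stem ends in a voiceless consonant (*izit*, *zaep*); -ihi when the stem ends in a voiced consonant (*isaj*, *maer*, *ijvod*); -gur when the stem ends in a vowel (*kiwa*, *jeskapu*).
Since the final sound of *tiwu* is /u/ (a vowel), it takes -gur, giving *tiwugur*.
*julkewop*: final sound = /p/, a voiceless consonant → -ro → *julkewopro*.
*iler* — final sound /r/ (a voiced consonant) → -ihi → *ilerihi*.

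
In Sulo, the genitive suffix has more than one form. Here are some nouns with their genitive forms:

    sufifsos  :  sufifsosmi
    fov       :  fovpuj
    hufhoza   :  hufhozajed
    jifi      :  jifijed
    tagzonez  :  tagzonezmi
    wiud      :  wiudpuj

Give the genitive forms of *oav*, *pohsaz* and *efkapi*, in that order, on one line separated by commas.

oavpuj, pohsazmi, efkapijed

The alternation tracks the final sound of the stem — -mi when the stem ends in a sibilant (*sufifsos*, *tagzonez*); -puj when the stem ends in a non-sibilant consonant (*fov*, *wiud*); -jed when the stem ends in a vowel (*hufhoza*, *jifi*).
The final sound of *oav* is /v/, which is a non-sibilant consonant, so the suffix is -puj, giving *oavpuj*.
The final sound of *pohsaz* is /z/, which is a sibilant, so the suffix is -mi, giving *pohsazmi*.
*efkapi*: final sound = /i/, a vowel → -jed → *efkapijed*.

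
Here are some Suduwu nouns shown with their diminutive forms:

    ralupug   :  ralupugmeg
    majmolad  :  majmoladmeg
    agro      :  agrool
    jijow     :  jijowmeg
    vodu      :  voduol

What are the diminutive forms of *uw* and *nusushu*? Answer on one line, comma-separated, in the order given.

The alternation tracks the final sound of the stem — -meg when the stem ends in a consonant (*ralupug*, *majmolad*, *jijow*); -ol when the stem ends in a vowel (*agro*, *vodu*).
Since the final sound of *uw* is /w/ (a consonant), it takes -meg, giving *uwmeg*.
*nusushu*: final sound = /u/, a vowel → -ol → *nusushuol*.

uwmeg, nusushuol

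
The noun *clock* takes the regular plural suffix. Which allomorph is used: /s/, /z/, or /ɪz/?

/s/

The stem *clock* ends in a voiceless non-sibilant consonant.
The plural suffix surfaces as /ɪz/ after sibilants, /s/ after other voiceless consonants, and /z/ after other voiced sounds.
So the plural -s on *clock* is pronounced /s/.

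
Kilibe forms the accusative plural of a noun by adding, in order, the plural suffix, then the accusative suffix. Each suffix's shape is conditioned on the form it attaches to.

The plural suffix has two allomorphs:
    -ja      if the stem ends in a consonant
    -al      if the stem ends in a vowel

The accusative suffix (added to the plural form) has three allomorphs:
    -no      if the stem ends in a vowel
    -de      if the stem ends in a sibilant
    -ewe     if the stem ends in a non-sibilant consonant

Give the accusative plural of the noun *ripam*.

ripamjano

*ripam* — final sound /m/ (a consonant) → -ja → *ripamja*.
The plural form *ripamja* — final sound /a/ (a vowel) → -no → *ripamjano*.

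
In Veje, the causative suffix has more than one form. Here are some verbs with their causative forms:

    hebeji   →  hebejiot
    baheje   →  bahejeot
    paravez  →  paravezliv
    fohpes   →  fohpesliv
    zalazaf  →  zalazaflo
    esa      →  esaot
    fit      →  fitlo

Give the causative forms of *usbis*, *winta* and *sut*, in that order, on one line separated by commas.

usbisliv, wintaot, sutlo

The suffix is conditioned by the final sound: -liv when the stem ends in a sibilant (*paravez*, *fohpes*); -lo when the stem ends in a non-sibilant consonant (*zalazaf*, *fit*); -ot when the stem ends in a vowel (*hebeji*, *baheje*, *esa*).
*usbis*: final sound = /s/, a sibilant → -liv → *usbisliv*.
*winta* — final sound /a/ (a vowel) → -ot → *wintaot*.
*sut*: final sound = /t/, a non-sibilant consonant → -lo → *sutlo*.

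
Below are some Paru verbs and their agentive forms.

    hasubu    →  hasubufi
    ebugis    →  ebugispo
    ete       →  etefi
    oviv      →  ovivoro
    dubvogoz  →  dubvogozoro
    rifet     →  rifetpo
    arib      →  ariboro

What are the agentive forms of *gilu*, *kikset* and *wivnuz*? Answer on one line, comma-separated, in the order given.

gilufi, kiksetpo, wivnuzoro

Looking at the final sound of each stem: -po when the stem ends in a voiceless consonant (*ebugis*, *rifet*); -oro when the stem ends in a voiced consonant (*oviv*, *dubvogoz*, *arib*); -fi when the stem ends in a vowel (*hasubu*, *ete*).
*gilu*: final sound = /u/, a vowel → -fi → *gilufi*.
*kikset*: final sound = /t/, a voiceless consonant → -po → *kiksetpo*.
*wivnuz* — final sound /z/ (a voiced consonant) → -oro → *wivnuzoro*.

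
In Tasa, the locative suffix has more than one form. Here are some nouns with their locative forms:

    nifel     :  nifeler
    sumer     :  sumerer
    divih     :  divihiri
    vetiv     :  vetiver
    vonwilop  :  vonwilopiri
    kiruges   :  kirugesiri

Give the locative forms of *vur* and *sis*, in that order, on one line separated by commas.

vurer, sisiri

The suffix is conditioned by the final consonant: -iri when the stem ends in a voiceless consonant (*divih*, *vonwilop*, *kiruges*); -er when the stem ends in a voiced consonant (*nifel*, *sumer*, *vetiv*).
*vur*: final consonant = /r/, voiced → -er → *vurer*.
Since the final consonant of *sis* is /s/ (voiceless), it takes -iri, giving *sisiri*.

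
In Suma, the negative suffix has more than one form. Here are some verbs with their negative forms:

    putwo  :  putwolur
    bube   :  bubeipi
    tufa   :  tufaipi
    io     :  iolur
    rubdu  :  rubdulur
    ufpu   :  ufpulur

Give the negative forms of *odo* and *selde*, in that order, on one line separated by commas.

The alternation tracks the last vowel of the stem — -lur when the last vowel of the stem is a rounded vowel (*putwo*, *io*, *rubdu*, *ufpu*); -ipi when the last vowel of the stem is an unrounded vowel (*bube*, *tufa*).
Since the last vowel of *odo* is /o/ (a rounded vowel), it takes -lur, giving *odolur*.
The last vowel of *selde* is /e/, which is an unrounded vowel, so the suffix is -ipi, giving *seldeipi*.

odolur, seldeipi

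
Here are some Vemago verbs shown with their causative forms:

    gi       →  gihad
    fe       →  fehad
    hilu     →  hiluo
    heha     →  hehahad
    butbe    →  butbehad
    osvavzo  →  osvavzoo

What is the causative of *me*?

The pattern is rounding harmony: -o when the last vowel of the stem is a rounded vowel (*hilu*, *osvavzo*); -had when the last vowel of the stem is an unrounded vowel (*gi*, *fe*, *heha*, *butbe*).
*me*: last vowel = /e/, an unrounded vowel → -had → *mehad*.

mehad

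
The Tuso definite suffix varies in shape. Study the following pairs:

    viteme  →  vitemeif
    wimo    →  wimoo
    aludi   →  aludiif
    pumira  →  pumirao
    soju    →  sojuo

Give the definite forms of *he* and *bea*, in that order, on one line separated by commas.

The alternation tracks the last vowel of the stem — -if when the last vowel of the stem is a front vowel (*viteme*, *aludi*); -o when the last vowel of the stem is a back vowel (*wimo*, *pumira*, *soju*).
The last vowel of *he* is /e/, which is a front vowel, so the suffix is -if, giving *heif*.
*bea*: last vowel = /a/, a back vowel → -o → *beao*.

heif, beao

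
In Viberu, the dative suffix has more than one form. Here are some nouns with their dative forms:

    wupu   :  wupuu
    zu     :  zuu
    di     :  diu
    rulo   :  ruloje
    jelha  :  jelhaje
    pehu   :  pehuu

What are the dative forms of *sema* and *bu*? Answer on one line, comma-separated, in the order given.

Looking at the last vowel of each stem: -u when the last vowel of the stem is a high vowel (*wupu*, *zu*, *di*, *pehu*); -je when the last vowel of the stem is a non-high vowel (*rulo*, *jelha*).
*sema*: last vowel = /a/, a non-high vowel → -je → *semaje*.
*bu*: last vowel = /u/, a high vowel → -u → *buu*.

semaje, buu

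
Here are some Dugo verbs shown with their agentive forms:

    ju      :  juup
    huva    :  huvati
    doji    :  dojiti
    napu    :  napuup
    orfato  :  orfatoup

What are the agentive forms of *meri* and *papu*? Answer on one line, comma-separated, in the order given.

The alternation tracks the last vowel of the stem — -up when the last vowel of the stem is a rounded vowel (*ju*, *napu*, *orfato*); -ti when the last vowel of the stem is an unrounded vowel (*huva*, *doji*).
*meri*: last vowel = /i/, an unrounded vowel → -ti → *meriti*.
*papu* — last vowel /u/ (a rounded vowel) → -up → *papuup*.

meriti, papuup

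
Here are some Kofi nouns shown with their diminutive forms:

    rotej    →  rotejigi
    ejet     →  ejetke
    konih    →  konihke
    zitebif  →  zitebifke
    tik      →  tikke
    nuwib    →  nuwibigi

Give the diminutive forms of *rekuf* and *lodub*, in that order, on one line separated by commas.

rekufke, lodubigi

The alternation tracks the final consonant of the stem — -ke when the stem ends in a voiceless consonant (*ejet*, *konih*, *zitebif*, *tik*); -igi when the stem ends in a voiced consonant (*rotej*, *nuwib*).
Since the final consonant of *rekuf* is /f/ (voiceless), it takes -ke, giving *rekufke*.
Since the final consonant of *lodub* is /b/ (voiced), it takes -igi, giving *lodubigi*.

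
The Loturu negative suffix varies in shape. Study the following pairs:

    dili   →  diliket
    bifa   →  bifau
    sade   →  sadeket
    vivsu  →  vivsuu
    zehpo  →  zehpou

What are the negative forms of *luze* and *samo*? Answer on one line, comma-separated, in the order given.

luzeket, samou

The pattern is front/back vowel harmony: -ket when the last vowel of the stem is a front vowel (*dili*, *sade*); -u when the last vowel of the stem is a back vowel (*bifa*, *vivsu*, *zehpo*).
The last vowel of *luze* is /e/, which is a front vowel, so the suffix is -ket, giving *luzeket*.
*samo*: last vowel = /o/, a back vowel → -u → *samou*.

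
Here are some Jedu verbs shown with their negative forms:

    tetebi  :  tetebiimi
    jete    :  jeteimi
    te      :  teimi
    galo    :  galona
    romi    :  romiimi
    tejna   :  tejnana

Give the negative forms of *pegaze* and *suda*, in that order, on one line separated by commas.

The pattern is front/back vowel harmony: -imi when the last vowel of the stem is a front vowel (*tetebi*, *jete*, *te*, *romi*); -na when the last vowel of the stem is a back vowel (*galo*, *tejna*).
The last vowel of *pegaze* is /e/, which is a front vowel, so the suffix is -imi, giving *pegazeimi*.
Since the last vowel of *suda* is /a/ (a back vowel), it takes -na, giving *sudana*.

pegazeimi, sudana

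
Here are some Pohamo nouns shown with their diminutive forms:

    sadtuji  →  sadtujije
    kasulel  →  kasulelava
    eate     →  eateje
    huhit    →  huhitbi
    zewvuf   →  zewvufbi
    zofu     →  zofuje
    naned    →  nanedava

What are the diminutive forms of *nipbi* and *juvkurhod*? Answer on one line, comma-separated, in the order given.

nipbije, juvkurhodava

The alternation tracks the final sound of the stem — -bi when the stem ends in a voiceless consonant (*huhit*, *zewvuf*); -ava when the stem ends in a voiced consonant (*kasulel*, *naned*); -je when the stem ends in a vowel (*sadtuji*, *eate*, *zofu*).
Since the final sound of *nipbi* is /i/ (a vowel), it takes -je, giving *nipbije*.
*juvkurhod* — final sound /d/ (a voiced consonant) → -ava → *juvkurhodava*.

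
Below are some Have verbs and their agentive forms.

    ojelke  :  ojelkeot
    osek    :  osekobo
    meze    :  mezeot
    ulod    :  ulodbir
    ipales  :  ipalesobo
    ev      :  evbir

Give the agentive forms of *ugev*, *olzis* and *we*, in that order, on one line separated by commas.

ugevbir, olzisobo, weot

The pattern is voicing of the final sound: -obo when the stem ends in a voiceless consonant (*osek*, *ipales*); -bir when the stem ends in a voiced consonant (*ulod*, *ev*); -ot when the stem ends in a vowel (*ojelke*, *meze*).
*ugev* — final sound /v/ (a voiced consonant) → -bir → *ugevbir*.
*olzis* — final sound /s/ (a voiceless consonant) → -obo → *olzisobo*.
Since the final sound of *we* is /e/ (a vowel), it takes -ot, giving *weot*.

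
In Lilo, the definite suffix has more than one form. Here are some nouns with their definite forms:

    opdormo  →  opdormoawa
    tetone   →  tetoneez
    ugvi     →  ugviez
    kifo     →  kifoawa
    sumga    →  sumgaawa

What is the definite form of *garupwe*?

garupweez

The pattern is front/back vowel harmony: -ez when the last vowel of the stem is a front vowel (*tetone*, *ugvi*); -awa when the last vowel of the stem is a back vowel (*opdormo*, *kifo*, *sumga*).
The last vowel of *garupwe* is /e/, which is a front vowel, so the suffix is -ez, giving *garupweez*.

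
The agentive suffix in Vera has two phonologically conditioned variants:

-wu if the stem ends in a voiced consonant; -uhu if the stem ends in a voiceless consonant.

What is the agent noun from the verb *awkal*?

awkalwu

*awkal* — final consonant /l/ (voiced) → -wu → *awkalwu*.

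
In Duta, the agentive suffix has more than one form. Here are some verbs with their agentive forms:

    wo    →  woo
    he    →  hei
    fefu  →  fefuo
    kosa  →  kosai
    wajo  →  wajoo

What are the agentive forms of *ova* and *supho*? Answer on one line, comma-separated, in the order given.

ovai, suphoo

The pattern is rounding harmony: -o when the last vowel of the stem is a rounded vowel (*wo*, *fefu*, *wajo*); -i when the last vowel of the stem is an unrounded vowel (*he*, *kosa*).
*ova* — last vowel /a/ (an unrounded vowel) → -i → *ovai*.
*supho* — last vowel /o/ (a rounded vowel) → -o → *suphoo*.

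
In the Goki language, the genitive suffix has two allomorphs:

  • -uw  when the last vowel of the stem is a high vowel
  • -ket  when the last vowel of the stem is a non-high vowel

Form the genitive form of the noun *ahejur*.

The last vowel of *ahejur* is /u/, which is a high vowel, so the suffix is -uw, giving *ahejuruw*.

ahejuruw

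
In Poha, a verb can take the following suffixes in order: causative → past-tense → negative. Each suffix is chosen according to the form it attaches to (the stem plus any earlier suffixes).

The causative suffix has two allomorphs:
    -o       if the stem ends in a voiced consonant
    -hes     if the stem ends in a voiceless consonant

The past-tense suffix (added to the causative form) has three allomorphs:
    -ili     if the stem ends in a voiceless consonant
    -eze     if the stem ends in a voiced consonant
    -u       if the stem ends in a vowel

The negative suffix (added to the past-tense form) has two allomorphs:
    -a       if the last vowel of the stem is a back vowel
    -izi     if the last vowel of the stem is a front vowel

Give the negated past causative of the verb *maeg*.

*maeg* — final consonant /g/ (voiced) → -o → *maego*.
The final sound of the causative form *maego* is /o/, which is a vowel, so the past-tense suffix is -u, giving *maegou*.
The past-tense form *maegou*: last vowel = /u/, a back vowel → -a → *maegoua*.

maegoua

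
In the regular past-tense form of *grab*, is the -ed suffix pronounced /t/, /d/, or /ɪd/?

/d/

The stem *grab* ends in a voiced sound other than /d/.
The -ed suffix is realized as /ɪd/ after /t, d/; as /t/ after other voiceless consonants; and as /d/ after other voiced sounds.
So -ed on *grab* is pronounced /d/.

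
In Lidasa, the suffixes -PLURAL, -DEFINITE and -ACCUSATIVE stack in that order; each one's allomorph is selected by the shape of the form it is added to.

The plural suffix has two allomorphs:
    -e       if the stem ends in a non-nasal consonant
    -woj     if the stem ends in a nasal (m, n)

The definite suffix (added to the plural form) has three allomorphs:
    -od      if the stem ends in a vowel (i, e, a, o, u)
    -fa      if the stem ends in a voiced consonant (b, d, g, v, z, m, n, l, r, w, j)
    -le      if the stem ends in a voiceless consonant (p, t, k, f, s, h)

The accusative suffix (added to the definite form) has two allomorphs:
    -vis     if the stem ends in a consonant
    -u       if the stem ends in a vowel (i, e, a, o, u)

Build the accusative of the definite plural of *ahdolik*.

*ahdolik* — final consonant /k/ (non-nasal) → -e → *ahdolike*.
The plural form *ahdolike* — final sound /e/ (a vowel) → -od → *ahdolikeod*.
The final sound of the definite form *ahdolikeod* is /d/, which is a consonant, so the accusative suffix is -vis, giving *ahdolikeodvis*.

ahdolikeodvis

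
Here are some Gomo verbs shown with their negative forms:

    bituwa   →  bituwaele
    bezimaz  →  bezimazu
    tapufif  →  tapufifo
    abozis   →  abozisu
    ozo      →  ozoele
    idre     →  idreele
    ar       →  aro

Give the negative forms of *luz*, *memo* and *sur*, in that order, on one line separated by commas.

luzu, memoele, suro

The alternation tracks the final sound of the stem — -u when the stem ends in a sibilant (*bezimaz*, *abozis*); -o when the stem ends in a non-sibilant consonant (*tapufif*, *ar*); -ele when the stem ends in a vowel (*bituwa*, *ozo*, *idre*).
Since the final sound of *luz* is /z/ (a sibilant), it takes -u, giving *luzu*.
*memo* — final sound /o/ (a vowel) → -ele → *memoele*.
Since the final sound of *sur* is /r/ (a non-sibilant consonant), it takes -o, giving *suro*.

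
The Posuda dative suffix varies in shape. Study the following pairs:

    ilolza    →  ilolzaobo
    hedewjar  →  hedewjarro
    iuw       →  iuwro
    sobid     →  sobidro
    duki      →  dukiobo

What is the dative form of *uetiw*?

The pattern is consonant vs. vowel: -ro when the stem ends in a consonant (*hedewjar*, *iuw*, *sobid*); -obo when the stem ends in a vowel (*ilolza*, *duki*).
The final sound of *uetiw* is /w/, which is a consonant, so the suffix is -ro, giving *uetiwro*.

uetiwro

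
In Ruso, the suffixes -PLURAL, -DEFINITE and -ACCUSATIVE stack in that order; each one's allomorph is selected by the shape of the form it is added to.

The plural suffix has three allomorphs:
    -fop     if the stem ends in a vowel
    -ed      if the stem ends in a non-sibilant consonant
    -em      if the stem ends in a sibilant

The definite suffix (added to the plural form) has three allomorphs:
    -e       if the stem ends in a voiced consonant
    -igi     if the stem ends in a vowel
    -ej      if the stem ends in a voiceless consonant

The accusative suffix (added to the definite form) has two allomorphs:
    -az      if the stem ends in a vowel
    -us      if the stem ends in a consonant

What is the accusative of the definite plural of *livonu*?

The final sound of *livonu* is /u/, which is a vowel, so the plural suffix is -fop, giving *livonufop*.
Since the final sound of the plural form *livonufop* is /p/ (a voiceless consonant), it takes -ej, giving *livonufopej*.
Since the final sound of the definite form *livonufopej* is /j/ (a consonant), it takes -us, giving *livonufopejus*.

livonufopejus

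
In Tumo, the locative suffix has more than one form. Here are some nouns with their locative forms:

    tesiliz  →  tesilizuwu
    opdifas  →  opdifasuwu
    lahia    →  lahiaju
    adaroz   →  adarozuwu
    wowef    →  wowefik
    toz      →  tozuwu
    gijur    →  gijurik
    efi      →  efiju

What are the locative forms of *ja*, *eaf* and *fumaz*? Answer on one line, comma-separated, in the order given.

jaju, eafik, fumazuwu

Looking at the final sound of each stem: -uwu when the stem ends in a sibilant (*tesiliz*, *opdifas*, *adaroz*, *toz*); -ik when the stem ends in a non-sibilant consonant (*wowef*, *gijur*); -ju when the stem ends in a vowel (*lahia*, *efi*).
Since the final sound of *ja* is /a/ (a vowel), it takes -ju, giving *jaju*.
*eaf* — final sound /f/ (a non-sibilant consonant) → -ik → *eafik*.
Since the final sound of *fumaz* is /z/ (a sibilant), it takes -uwu, giving *fumazuwu*.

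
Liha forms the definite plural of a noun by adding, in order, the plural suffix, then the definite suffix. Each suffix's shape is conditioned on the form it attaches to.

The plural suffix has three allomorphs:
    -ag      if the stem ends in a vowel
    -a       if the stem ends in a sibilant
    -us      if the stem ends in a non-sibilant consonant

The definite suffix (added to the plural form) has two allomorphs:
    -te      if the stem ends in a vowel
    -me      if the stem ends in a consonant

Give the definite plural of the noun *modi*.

Since the final sound of *modi* is /i/ (a vowel), it takes -ag, giving *modiag*.
The final sound of the plural form *modiag* is /g/, which is a consonant, so the definite suffix is -me, giving *modiagme*.

modiagme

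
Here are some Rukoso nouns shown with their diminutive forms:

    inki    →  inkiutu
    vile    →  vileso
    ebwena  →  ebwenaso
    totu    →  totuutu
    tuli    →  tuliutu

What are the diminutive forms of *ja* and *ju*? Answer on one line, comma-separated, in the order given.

The pattern is height harmony: -utu when the last vowel of the stem is a high vowel (*inki*, *totu*, *tuli*); -so when the last vowel of the stem is a non-high vowel (*vile*, *ebwena*).
Since the last vowel of *ja* is /a/ (a non-high vowel), it takes -so, giving *jaso*.
*ju* — last vowel /u/ (a high vowel) → -utu → *juutu*.

jaso, juutu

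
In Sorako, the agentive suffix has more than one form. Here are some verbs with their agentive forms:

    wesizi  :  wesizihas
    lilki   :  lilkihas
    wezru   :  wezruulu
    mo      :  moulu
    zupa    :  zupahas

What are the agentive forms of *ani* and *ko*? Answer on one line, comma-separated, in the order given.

anihas, koulu

The suffix is conditioned by the last vowel: -ulu when the last vowel of the stem is a rounded vowel (*wezru*, *mo*); -has when the last vowel of the stem is an unrounded vowel (*wesizi*, *lilki*, *zupa*).
*ani*: last vowel = /i/, an unrounded vowel → -has → *anihas*.
Since the last vowel of *ko* is /o/ (a rounded vowel), it takes -ulu, giving *koulu*.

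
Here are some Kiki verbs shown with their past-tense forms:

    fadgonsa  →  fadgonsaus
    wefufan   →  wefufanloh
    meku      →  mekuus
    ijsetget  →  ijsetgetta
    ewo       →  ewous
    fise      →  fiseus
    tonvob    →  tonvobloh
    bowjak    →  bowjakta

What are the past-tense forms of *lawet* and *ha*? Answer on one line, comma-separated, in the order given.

The suffix is conditioned by the final sound: -ta when the stem ends in a voiceless consonant (*ijsetget*, *bowjak*); -loh when the stem ends in a voiced consonant (*wefufan*, *tonvob*); -us when the stem ends in a vowel (*fadgonsa*, *meku*, *ewo*, *fise*).
Since the final sound of *lawet* is /t/ (a voiceless consonant), it takes -ta, giving *lawetta*.
*ha* — final sound /a/ (a vowel) → -us → *haus*.

lawetta, haus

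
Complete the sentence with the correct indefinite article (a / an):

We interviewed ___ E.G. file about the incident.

The indefinite article is chosen by the initial *sound* of the following word, not its spelling.
The initialism *E.G.* is read letter by letter; the first letter, E, is pronounced /iː/, which begins with a vowel sound.
So the article is *an*: We interviewed an E.G. file about the incident.

an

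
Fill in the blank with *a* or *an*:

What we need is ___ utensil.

The indefinite article is chosen by the initial *sound* of the following word, not its spelling.
*utensil* begins with the sound /juː/ (u pronounced /juː/) — a consonant sound.
So the article is *a*: What we need is a utensil.

a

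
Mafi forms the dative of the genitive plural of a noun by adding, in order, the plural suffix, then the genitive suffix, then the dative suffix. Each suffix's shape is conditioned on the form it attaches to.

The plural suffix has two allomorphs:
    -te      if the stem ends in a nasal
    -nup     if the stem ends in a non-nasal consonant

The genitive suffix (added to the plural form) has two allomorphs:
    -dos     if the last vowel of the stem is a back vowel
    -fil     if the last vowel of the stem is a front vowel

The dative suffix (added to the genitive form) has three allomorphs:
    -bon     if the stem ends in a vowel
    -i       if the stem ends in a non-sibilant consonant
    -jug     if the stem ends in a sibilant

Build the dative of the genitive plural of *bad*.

The final consonant of *bad* is /d/, which is non-nasal, so the plural suffix is -nup, giving *badnup*.
The last vowel of the plural form *badnup* is /u/, which is a back vowel, so the genitive suffix is -dos, giving *badnupdos*.
The genitive form *badnupdos*: final sound = /s/, a sibilant → -jug → *badnupdosjug*.

badnupdosjug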